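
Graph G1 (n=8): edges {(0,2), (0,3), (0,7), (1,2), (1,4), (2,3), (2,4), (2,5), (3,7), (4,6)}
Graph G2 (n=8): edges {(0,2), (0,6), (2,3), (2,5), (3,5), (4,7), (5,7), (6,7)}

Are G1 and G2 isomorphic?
No, not isomorphic

The graphs are NOT isomorphic.

Connected components of G1: 1 component(s) with vertex sets [[0, 1, 2, 3, 4, 5, 6, 7]], sizes [8].
Connected components of G2: 2 component(s) with vertex sets [[1], [0, 2, 3, 4, 5, 6, 7]], sizes [1, 7].
The number of connected components (and the multiset of component sizes) is an isomorphism invariant — an isomorphism maps each component of G1 bijectively onto a component of G2. Since G1 has 1 component(s) and G2 has 2, they cannot be isomorphic.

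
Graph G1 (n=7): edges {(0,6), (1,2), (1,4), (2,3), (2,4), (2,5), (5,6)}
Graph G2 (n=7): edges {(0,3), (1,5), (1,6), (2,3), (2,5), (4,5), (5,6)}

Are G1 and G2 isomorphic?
Yes, isomorphic

The graphs are isomorphic.
One valid mapping φ: V(G1) → V(G2): 0→0, 1→1, 2→5, 3→4, 4→6, 5→2, 6→3

Verify φ preserves adjacency — for each edge of G1, its image is an edge of G2:
  (0,6) → (φ(0),φ(6)) = (0,3) ∈ E(G2) ✓
  (1,2) → (φ(1),φ(2)) = (1,5) ∈ E(G2) ✓
  (1,4) → (φ(1),φ(4)) = (1,6) ∈ E(G2) ✓
  (2,3) → (φ(2),φ(3)) = (4,5) ∈ E(G2) ✓
  (2,4) → (φ(2),φ(4)) = (5,6) ∈ E(G2) ✓
  (2,5) → (φ(2),φ(5)) = (2,5) ∈ E(G2) ✓
  (5,6) → (φ(5),φ(6)) = (2,3) ∈ E(G2) ✓
All 7 edges of G1 map to edges of G2, and |E(G1)| = |E(G2)| = 7, so φ is a bijection on edges as well as vertices. Hence G1 ≅ G2.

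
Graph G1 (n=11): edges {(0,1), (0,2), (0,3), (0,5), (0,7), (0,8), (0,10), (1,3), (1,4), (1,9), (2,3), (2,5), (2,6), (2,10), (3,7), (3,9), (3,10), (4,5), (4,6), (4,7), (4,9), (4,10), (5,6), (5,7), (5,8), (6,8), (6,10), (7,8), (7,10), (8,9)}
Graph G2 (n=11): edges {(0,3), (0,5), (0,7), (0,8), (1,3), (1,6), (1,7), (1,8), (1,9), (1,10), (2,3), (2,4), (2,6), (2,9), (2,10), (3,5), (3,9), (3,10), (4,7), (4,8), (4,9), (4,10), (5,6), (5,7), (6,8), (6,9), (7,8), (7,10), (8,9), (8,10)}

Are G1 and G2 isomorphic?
Yes, isomorphic

The graphs are isomorphic.
One valid mapping φ: V(G1) → V(G2): 0→8, 1→0, 2→4, 3→7, 4→3, 5→9, 6→2, 7→1, 8→6, 9→5, 10→10

Verify φ preserves adjacency — for each edge of G1, its image is an edge of G2:
  (0,1) → (φ(0),φ(1)) = (0,8) ∈ E(G2) ✓
  (0,2) → (φ(0),φ(2)) = (4,8) ∈ E(G2) ✓
  (0,3) → (φ(0),φ(3)) = (7,8) ∈ E(G2) ✓
  (0,5) → (φ(0),φ(5)) = (8,9) ∈ E(G2) ✓
  (0,7) → (φ(0),φ(7)) = (1,8) ∈ E(G2) ✓
  (0,8) → (φ(0),φ(8)) = (6,8) ∈ E(G2) ✓
  (0,10) → (φ(0),φ(10)) = (8,10) ∈ E(G2) ✓
  (1,3) → (φ(1),φ(3)) = (0,7) ∈ E(G2) ✓
  (1,4) → (φ(1),φ(4)) = (0,3) ∈ E(G2) ✓
  (1,9) → (φ(1),φ(9)) = (0,5) ∈ E(G2) ✓
  (2,3) → (φ(2),φ(3)) = (4,7) ∈ E(G2) ✓
  (2,5) → (φ(2),φ(5)) = (4,9) ∈ E(G2) ✓
  (2,6) → (φ(2),φ(6)) = (2,4) ∈ E(G2) ✓
  (2,10) → (φ(2),φ(10)) = (4,10) ∈ E(G2) ✓
  (3,7) → (φ(3),φ(7)) = (1,7) ∈ E(G2) ✓
  (3,9) → (φ(3),φ(9)) = (5,7) ∈ E(G2) ✓
  (3,10) → (φ(3),φ(10)) = (7,10) ∈ E(G2) ✓
  (4,5) → (φ(4),φ(5)) = (3,9) ∈ E(G2) ✓
  (4,6) → (φ(4),φ(6)) = (2,3) ∈ E(G2) ✓
  (4,7) → (φ(4),φ(7)) = (1,3) ∈ E(G2) ✓
  (4,9) → (φ(4),φ(9)) = (3,5) ∈ E(G2) ✓
  (4,10) → (φ(4),φ(10)) = (3,10) ∈ E(G2) ✓
  (5,6) → (φ(5),φ(6)) = (2,9) ∈ E(G2) ✓
  (5,7) → (φ(5),φ(7)) = (1,9) ∈ E(G2) ✓
  (5,8) → (φ(5),φ(8)) = (6,9) ∈ E(G2) ✓
  (6,8) → (φ(6),φ(8)) = (2,6) ∈ E(G2) ✓
  (6,10) → (φ(6),φ(10)) = (2,10) ∈ E(G2) ✓
  (7,8) → (φ(7),φ(8)) = (1,6) ∈ E(G2) ✓
  (7,10) → (φ(7),φ(10)) = (1,10) ∈ E(G2) ✓
  (8,9) → (φ(8),φ(9)) = (5,6) ∈ E(G2) ✓
All 30 edges of G1 map to edges of G2, and |E(G1)| = |E(G2)| = 30, so φ is a bijection on edges as well as vertices. Hence G1 ≅ G2.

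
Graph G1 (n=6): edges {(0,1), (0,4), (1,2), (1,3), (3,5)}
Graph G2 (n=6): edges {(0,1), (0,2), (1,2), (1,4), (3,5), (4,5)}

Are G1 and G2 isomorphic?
No, not isomorphic

The graphs are NOT isomorphic.

Degrees in G1: deg(0)=2, deg(1)=3, deg(2)=1, deg(3)=2, deg(4)=1, deg(5)=1.
Sorted degree sequence of G1: [3, 2, 2, 1, 1, 1].
Degrees in G2: deg(0)=2, deg(1)=3, deg(2)=2, deg(3)=1, deg(4)=2, deg(5)=2.
Sorted degree sequence of G2: [3, 2, 2, 2, 2, 1].
The (sorted) degree sequence is an isomorphism invariant, so since G1 and G2 have different degree sequences they cannot be isomorphic.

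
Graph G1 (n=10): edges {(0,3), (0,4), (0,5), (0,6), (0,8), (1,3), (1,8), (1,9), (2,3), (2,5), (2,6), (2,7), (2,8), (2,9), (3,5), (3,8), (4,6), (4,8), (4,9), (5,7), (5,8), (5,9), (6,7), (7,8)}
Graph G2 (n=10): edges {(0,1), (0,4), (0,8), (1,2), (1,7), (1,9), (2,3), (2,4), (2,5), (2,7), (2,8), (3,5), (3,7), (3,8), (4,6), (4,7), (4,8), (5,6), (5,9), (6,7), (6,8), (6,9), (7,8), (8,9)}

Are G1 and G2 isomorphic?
Yes, isomorphic

The graphs are isomorphic.
One valid mapping φ: V(G1) → V(G2): 0→6, 1→0, 2→2, 3→4, 4→9, 5→7, 6→5, 7→3, 8→8, 9→1

Verify φ preserves adjacency — for each edge of G1, its image is an edge of G2:
  (0,3) → (φ(0),φ(3)) = (4,6) ∈ E(G2) ✓
  (0,4) → (φ(0),φ(4)) = (6,9) ∈ E(G2) ✓
  (0,5) → (φ(0),φ(5)) = (6,7) ∈ E(G2) ✓
  (0,6) → (φ(0),φ(6)) = (5,6) ∈ E(G2) ✓
  (0,8) → (φ(0),φ(8)) = (6,8) ∈ E(G2) ✓
  (1,3) → (φ(1),φ(3)) = (0,4) ∈ E(G2) ✓
  (1,8) → (φ(1),φ(8)) = (0,8) ∈ E(G2) ✓
  (1,9) → (φ(1),φ(9)) = (0,1) ∈ E(G2) ✓
  (2,3) → (φ(2),φ(3)) = (2,4) ∈ E(G2) ✓
  (2,5) → (φ(2),φ(5)) = (2,7) ∈ E(G2) ✓
  (2,6) → (φ(2),φ(6)) = (2,5) ∈ E(G2) ✓
  (2,7) → (φ(2),φ(7)) = (2,3) ∈ E(G2) ✓
  (2,8) → (φ(2),φ(8)) = (2,8) ∈ E(G2) ✓
  (2,9) → (φ(2),φ(9)) = (1,2) ∈ E(G2) ✓
  (3,5) → (φ(3),φ(5)) = (4,7) ∈ E(G2) ✓
  (3,8) → (φ(3),φ(8)) = (4,8) ∈ E(G2) ✓
  (4,6) → (φ(4),φ(6)) = (5,9) ∈ E(G2) ✓
  (4,8) → (φ(4),φ(8)) = (8,9) ∈ E(G2) ✓
  (4,9) → (φ(4),φ(9)) = (1,9) ∈ E(G2) ✓
  (5,7) → (φ(5),φ(7)) = (3,7) ∈ E(G2) ✓
  (5,8) → (φ(5),φ(8)) = (7,8) ∈ E(G2) ✓
  (5,9) → (φ(5),φ(9)) = (1,7) ∈ E(G2) ✓
  (6,7) → (φ(6),φ(7)) = (3,5) ∈ E(G2) ✓
  (7,8) → (φ(7),φ(8)) = (3,8) ∈ E(G2) ✓
All 24 edges of G1 map to edges of G2, and |E(G1)| = |E(G2)| = 24, so φ is a bijection on edges as well as vertices. Hence G1 ≅ G2.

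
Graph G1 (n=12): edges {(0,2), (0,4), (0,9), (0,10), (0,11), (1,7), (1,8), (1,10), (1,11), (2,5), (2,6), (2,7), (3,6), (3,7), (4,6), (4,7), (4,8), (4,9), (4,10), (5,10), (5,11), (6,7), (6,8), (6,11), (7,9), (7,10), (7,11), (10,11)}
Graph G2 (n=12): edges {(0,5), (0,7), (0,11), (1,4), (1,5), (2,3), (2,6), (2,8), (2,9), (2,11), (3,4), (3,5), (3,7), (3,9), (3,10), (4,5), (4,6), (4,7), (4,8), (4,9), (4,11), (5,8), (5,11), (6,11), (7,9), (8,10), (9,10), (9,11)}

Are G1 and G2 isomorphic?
Yes, isomorphic

The graphs are isomorphic.
One valid mapping φ: V(G1) → V(G2): 0→2, 1→7, 2→8, 3→1, 4→11, 5→10, 6→5, 7→4, 8→0, 9→6, 10→9, 11→3

Verify φ preserves adjacency — for each edge of G1, its image is an edge of G2:
  (0,2) → (φ(0),φ(2)) = (2,8) ∈ E(G2) ✓
  (0,4) → (φ(0),φ(4)) = (2,11) ∈ E(G2) ✓
  (0,9) → (φ(0),φ(9)) = (2,6) ∈ E(G2) ✓
  (0,10) → (φ(0),φ(10)) = (2,9) ∈ E(G2) ✓
  (0,11) → (φ(0),φ(11)) = (2,3) ∈ E(G2) ✓
  (1,7) → (φ(1),φ(7)) = (4,7) ∈ E(G2) ✓
  (1,8) → (φ(1),φ(8)) = (0,7) ∈ E(G2) ✓
  (1,10) → (φ(1),φ(10)) = (7,9) ∈ E(G2) ✓
  (1,11) → (φ(1),φ(11)) = (3,7) ∈ E(G2) ✓
  (2,5) → (φ(2),φ(5)) = (8,10) ∈ E(G2) ✓
  (2,6) → (φ(2),φ(6)) = (5,8) ∈ E(G2) ✓
  (2,7) → (φ(2),φ(7)) = (4,8) ∈ E(G2) ✓
  (3,6) → (φ(3),φ(6)) = (1,5) ∈ E(G2) ✓
  (3,7) → (φ(3),φ(7)) = (1,4) ∈ E(G2) ✓
  (4,6) → (φ(4),φ(6)) = (5,11) ∈ E(G2) ✓
  (4,7) → (φ(4),φ(7)) = (4,11) ∈ E(G2) ✓
  (4,8) → (φ(4),φ(8)) = (0,11) ∈ E(G2) ✓
  (4,9) → (φ(4),φ(9)) = (6,11) ∈ E(G2) ✓
  (4,10) → (φ(4),φ(10)) = (9,11) ∈ E(G2) ✓
  (5,10) → (φ(5),φ(10)) = (9,10) ∈ E(G2) ✓
  (5,11) → (φ(5),φ(11)) = (3,10) ∈ E(G2) ✓
  (6,7) → (φ(6),φ(7)) = (4,5) ∈ E(G2) ✓
  (6,8) → (φ(6),φ(8)) = (0,5) ∈ E(G2) ✓
  (6,11) → (φ(6),φ(11)) = (3,5) ∈ E(G2) ✓
  (7,9) → (φ(7),φ(9)) = (4,6) ∈ E(G2) ✓
  (7,10) → (φ(7),φ(10)) = (4,9) ∈ E(G2) ✓
  (7,11) → (φ(7),φ(11)) = (3,4) ∈ E(G2) ✓
  (10,11) → (φ(10),φ(11)) = (3,9) ∈ E(G2) ✓
All 28 edges of G1 map to edges of G2, and |E(G1)| = |E(G2)| = 28, so φ is a bijection on edges as well as vertices. Hence G1 ≅ G2.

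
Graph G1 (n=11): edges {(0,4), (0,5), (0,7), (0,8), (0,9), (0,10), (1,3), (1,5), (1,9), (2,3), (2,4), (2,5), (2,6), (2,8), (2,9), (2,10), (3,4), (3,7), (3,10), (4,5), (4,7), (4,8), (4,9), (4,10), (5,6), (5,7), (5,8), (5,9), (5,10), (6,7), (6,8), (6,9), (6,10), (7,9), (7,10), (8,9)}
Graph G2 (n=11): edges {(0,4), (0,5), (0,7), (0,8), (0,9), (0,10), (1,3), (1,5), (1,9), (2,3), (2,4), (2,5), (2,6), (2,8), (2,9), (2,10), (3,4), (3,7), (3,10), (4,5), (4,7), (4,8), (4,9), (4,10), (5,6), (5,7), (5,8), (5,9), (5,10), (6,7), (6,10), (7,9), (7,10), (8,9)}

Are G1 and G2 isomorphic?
No, not isomorphic

The graphs are NOT isomorphic.

Counting edges: G1 has 36 edge(s); G2 has 34 edge(s).
Edge count is an isomorphism invariant (a bijection on vertices induces a bijection on edges), so differing edge counts rule out isomorphism.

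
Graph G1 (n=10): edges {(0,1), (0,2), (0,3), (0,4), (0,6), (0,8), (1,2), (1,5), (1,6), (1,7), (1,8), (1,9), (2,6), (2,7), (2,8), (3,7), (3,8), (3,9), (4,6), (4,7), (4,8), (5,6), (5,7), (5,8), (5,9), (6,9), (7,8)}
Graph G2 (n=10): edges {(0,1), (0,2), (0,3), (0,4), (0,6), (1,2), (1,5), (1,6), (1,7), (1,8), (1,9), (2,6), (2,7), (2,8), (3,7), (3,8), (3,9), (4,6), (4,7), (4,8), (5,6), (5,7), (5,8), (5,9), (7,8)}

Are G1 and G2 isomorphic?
No, not isomorphic

The graphs are NOT isomorphic.

Counting edges: G1 has 27 edge(s); G2 has 25 edge(s).
Edge count is an isomorphism invariant (a bijection on vertices induces a bijection on edges), so differing edge counts rule out isomorphism.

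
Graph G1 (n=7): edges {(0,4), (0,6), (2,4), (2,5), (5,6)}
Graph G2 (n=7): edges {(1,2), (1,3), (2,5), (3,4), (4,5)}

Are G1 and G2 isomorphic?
Yes, isomorphic

The graphs are isomorphic.
One valid mapping φ: V(G1) → V(G2): 0→3, 1→0, 2→5, 3→6, 4→4, 5→2, 6→1

Verify φ preserves adjacency — for each edge of G1, its image is an edge of G2:
  (0,4) → (φ(0),φ(4)) = (3,4) ∈ E(G2) ✓
  (0,6) → (φ(0),φ(6)) = (1,3) ∈ E(G2) ✓
  (2,4) → (φ(2),φ(4)) = (4,5) ∈ E(G2) ✓
  (2,5) → (φ(2),φ(5)) = (2,5) ∈ E(G2) ✓
  (5,6) → (φ(5),φ(6)) = (1,2) ∈ E(G2) ✓
All 5 edges of G1 map to edges of G2, and |E(G1)| = |E(G2)| = 5, so φ is a bijection on edges as well as vertices. Hence G1 ≅ G2.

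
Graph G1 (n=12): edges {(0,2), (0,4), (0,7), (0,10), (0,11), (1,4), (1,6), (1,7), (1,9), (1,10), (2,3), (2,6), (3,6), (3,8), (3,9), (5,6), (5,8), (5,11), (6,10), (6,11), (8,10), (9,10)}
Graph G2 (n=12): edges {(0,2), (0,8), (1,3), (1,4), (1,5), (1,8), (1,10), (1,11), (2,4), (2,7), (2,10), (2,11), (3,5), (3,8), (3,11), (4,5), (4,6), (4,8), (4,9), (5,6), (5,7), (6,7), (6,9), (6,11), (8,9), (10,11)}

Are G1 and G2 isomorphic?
No, not isomorphic

The graphs are NOT isomorphic.

Degrees in G1: deg(0)=5, deg(1)=5, deg(2)=3, deg(3)=4, deg(4)=2, deg(5)=3, deg(6)=6, deg(7)=2, deg(8)=3, deg(9)=3, deg(10)=5, deg(11)=3.
Sorted degree sequence of G1: [6, 5, 5, 5, 4, 3, 3, 3, 3, 3, 2, 2].
Degrees in G2: deg(0)=2, deg(1)=6, deg(2)=5, deg(3)=4, deg(4)=6, deg(5)=5, deg(6)=5, deg(7)=3, deg(8)=5, deg(9)=3, deg(10)=3, deg(11)=5.
Sorted degree sequence of G2: [6, 6, 5, 5, 5, 5, 5, 4, 3, 3, 3, 2].
The (sorted) degree sequence is an isomorphism invariant, so since G1 and G2 have different degree sequences they cannot be isomorphic.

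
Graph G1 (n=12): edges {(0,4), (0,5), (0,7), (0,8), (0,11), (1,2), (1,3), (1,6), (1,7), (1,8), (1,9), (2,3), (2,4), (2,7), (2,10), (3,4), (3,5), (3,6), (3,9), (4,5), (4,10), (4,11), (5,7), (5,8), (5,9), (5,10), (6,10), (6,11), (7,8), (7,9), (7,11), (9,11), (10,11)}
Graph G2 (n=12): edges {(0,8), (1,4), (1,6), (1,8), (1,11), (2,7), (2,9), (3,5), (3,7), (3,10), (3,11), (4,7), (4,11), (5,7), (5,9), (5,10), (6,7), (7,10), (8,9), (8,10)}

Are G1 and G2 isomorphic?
No, not isomorphic

The graphs are NOT isomorphic.

Degrees in G1: deg(0)=5, deg(1)=6, deg(2)=5, deg(3)=6, deg(4)=6, deg(5)=7, deg(6)=4, deg(7)=7, deg(8)=4, deg(9)=5, deg(10)=5, deg(11)=6.
Sorted degree sequence of G1: [7, 7, 6, 6, 6, 6, 5, 5, 5, 5, 4, 4].
Degrees in G2: deg(0)=1, deg(1)=4, deg(2)=2, deg(3)=4, deg(4)=3, deg(5)=4, deg(6)=2, deg(7)=6, deg(8)=4, deg(9)=3, deg(10)=4, deg(11)=3.
Sorted degree sequence of G2: [6, 4, 4, 4, 4, 4, 3, 3, 3, 2, 2, 1].
The (sorted) degree sequence is an isomorphism invariant, so since G1 and G2 have different degree sequences they cannot be isomorphic.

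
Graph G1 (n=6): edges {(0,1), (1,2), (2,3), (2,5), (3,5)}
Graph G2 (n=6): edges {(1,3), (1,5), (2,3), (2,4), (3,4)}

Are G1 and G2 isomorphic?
Yes, isomorphic

The graphs are isomorphic.
One valid mapping φ: V(G1) → V(G2): 0→5, 1→1, 2→3, 3→4, 4→0, 5→2

Verify φ preserves adjacency — for each edge of G1, its image is an edge of G2:
  (0,1) → (φ(0),φ(1)) = (1,5) ∈ E(G2) ✓
  (1,2) → (φ(1),φ(2)) = (1,3) ∈ E(G2) ✓
  (2,3) → (φ(2),φ(3)) = (3,4) ∈ E(G2) ✓
  (2,5) → (φ(2),φ(5)) = (2,3) ∈ E(G2) ✓
  (3,5) → (φ(3),φ(5)) = (2,4) ∈ E(G2) ✓
All 5 edges of G1 map to edges of G2, and |E(G1)| = |E(G2)| = 5, so φ is a bijection on edges as well as vertices. Hence G1 ≅ G2.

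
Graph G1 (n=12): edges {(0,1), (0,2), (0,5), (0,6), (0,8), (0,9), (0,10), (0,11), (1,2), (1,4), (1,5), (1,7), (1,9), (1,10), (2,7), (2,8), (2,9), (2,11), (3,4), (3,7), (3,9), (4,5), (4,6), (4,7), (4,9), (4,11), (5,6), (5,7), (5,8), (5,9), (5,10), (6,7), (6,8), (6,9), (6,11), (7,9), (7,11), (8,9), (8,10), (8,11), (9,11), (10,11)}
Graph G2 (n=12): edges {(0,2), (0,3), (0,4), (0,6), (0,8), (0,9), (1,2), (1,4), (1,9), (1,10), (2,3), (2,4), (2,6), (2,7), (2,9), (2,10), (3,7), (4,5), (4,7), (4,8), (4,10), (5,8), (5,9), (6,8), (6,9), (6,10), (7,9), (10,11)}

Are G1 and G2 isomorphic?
No, not isomorphic

The graphs are NOT isomorphic.

Degrees in G1: deg(0)=8, deg(1)=7, deg(2)=6, deg(3)=3, deg(4)=7, deg(5)=8, deg(6)=7, deg(7)=8, deg(8)=7, deg(9)=10, deg(10)=5, deg(11)=8.
Sorted degree sequence of G1: [10, 8, 8, 8, 8, 7, 7, 7, 7, 6, 5, 3].
Degrees in G2: deg(0)=6, deg(1)=4, deg(2)=8, deg(3)=3, deg(4)=7, deg(5)=3, deg(6)=5, deg(7)=4, deg(8)=4, deg(9)=6, deg(10)=5, deg(11)=1.
Sorted degree sequence of G2: [8, 7, 6, 6, 5, 5, 4, 4, 4, 3, 3, 1].
The (sorted) degree sequence is an isomorphism invariant, so since G1 and G2 have different degree sequences they cannot be isomorphic.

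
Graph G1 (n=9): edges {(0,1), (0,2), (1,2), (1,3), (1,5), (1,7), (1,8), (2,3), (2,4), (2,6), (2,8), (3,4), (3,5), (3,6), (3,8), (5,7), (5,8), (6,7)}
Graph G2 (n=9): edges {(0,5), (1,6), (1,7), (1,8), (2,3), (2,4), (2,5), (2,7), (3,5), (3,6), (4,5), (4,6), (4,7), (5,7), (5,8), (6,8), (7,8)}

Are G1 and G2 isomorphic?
No, not isomorphic

The graphs are NOT isomorphic.

Degrees in G1: deg(0)=2, deg(1)=6, deg(2)=6, deg(3)=6, deg(4)=2, deg(5)=4, deg(6)=3, deg(7)=3, deg(8)=4.
Sorted degree sequence of G1: [6, 6, 6, 4, 4, 3, 3, 2, 2].
Degrees in G2: deg(0)=1, deg(1)=3, deg(2)=4, deg(3)=3, deg(4)=4, deg(5)=6, deg(6)=4, deg(7)=5, deg(8)=4.
Sorted degree sequence of G2: [6, 5, 4, 4, 4, 4, 3, 3, 1].
The (sorted) degree sequence is an isomorphism invariant, so since G1 and G2 have different degree sequences they cannot be isomorphic.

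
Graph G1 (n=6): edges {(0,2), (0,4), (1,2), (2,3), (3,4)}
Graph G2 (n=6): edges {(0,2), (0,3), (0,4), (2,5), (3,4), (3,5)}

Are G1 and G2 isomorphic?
No, not isomorphic

The graphs are NOT isomorphic.

Degrees in G1: deg(0)=2, deg(1)=1, deg(2)=3, deg(3)=2, deg(4)=2, deg(5)=0.
Sorted degree sequence of G1: [3, 2, 2, 2, 1, 0].
Degrees in G2: deg(0)=3, deg(1)=0, deg(2)=2, deg(3)=3, deg(4)=2, deg(5)=2.
Sorted degree sequence of G2: [3, 3, 2, 2, 2, 0].
The (sorted) degree sequence is an isomorphism invariant, so since G1 and G2 have different degree sequences they cannot be isomorphic.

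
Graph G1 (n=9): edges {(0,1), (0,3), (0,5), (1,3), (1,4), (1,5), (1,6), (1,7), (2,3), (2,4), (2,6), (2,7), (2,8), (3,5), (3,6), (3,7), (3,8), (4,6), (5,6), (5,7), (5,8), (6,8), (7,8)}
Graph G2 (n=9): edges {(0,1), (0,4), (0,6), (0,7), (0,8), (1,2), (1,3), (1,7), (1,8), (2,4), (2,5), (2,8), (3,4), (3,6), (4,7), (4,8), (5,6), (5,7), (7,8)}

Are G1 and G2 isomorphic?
No, not isomorphic

The graphs are NOT isomorphic.

Degrees in G1: deg(0)=3, deg(1)=6, deg(2)=5, deg(3)=7, deg(4)=3, deg(5)=6, deg(6)=6, deg(7)=5, deg(8)=5.
Sorted degree sequence of G1: [7, 6, 6, 6, 5, 5, 5, 3, 3].
Degrees in G2: deg(0)=5, deg(1)=5, deg(2)=4, deg(3)=3, deg(4)=5, deg(5)=3, deg(6)=3, deg(7)=5, deg(8)=5.
Sorted degree sequence of G2: [5, 5, 5, 5, 5, 4, 3, 3, 3].
The (sorted) degree sequence is an isomorphism invariant, so since G1 and G2 have different degree sequences they cannot be isomorphic.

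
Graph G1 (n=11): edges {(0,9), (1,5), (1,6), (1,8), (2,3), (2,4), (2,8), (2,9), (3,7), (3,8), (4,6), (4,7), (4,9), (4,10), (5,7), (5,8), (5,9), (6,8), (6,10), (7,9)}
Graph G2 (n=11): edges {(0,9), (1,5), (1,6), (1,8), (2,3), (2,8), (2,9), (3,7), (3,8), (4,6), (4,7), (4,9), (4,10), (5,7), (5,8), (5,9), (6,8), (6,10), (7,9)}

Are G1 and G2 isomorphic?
No, not isomorphic

The graphs are NOT isomorphic.

Counting edges: G1 has 20 edge(s); G2 has 19 edge(s).
Edge count is an isomorphism invariant (a bijection on vertices induces a bijection on edges), so differing edge counts rule out isomorphism.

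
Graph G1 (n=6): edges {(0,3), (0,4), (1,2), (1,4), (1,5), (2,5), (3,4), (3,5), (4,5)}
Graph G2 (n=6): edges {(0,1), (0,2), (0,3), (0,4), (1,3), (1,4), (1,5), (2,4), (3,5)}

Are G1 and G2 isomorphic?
Yes, isomorphic

The graphs are isomorphic.
One valid mapping φ: V(G1) → V(G2): 0→5, 1→4, 2→2, 3→3, 4→1, 5→0

Verify φ preserves adjacency — for each edge of G1, its image is an edge of G2:
  (0,3) → (φ(0),φ(3)) = (3,5) ∈ E(G2) ✓
  (0,4) → (φ(0),φ(4)) = (1,5) ∈ E(G2) ✓
  (1,2) → (φ(1),φ(2)) = (2,4) ∈ E(G2) ✓
  (1,4) → (φ(1),φ(4)) = (1,4) ∈ E(G2) ✓
  (1,5) → (φ(1),φ(5)) = (0,4) ∈ E(G2) ✓
  (2,5) → (φ(2),φ(5)) = (0,2) ∈ E(G2) ✓
  (3,4) → (φ(3),φ(4)) = (1,3) ∈ E(G2) ✓
  (3,5) → (φ(3),φ(5)) = (0,3) ∈ E(G2) ✓
  (4,5) → (φ(4),φ(5)) = (0,1) ∈ E(G2) ✓
All 9 edges of G1 map to edges of G2, and |E(G1)| = |E(G2)| = 9, so φ is a bijection on edges as well as vertices. Hence G1 ≅ G2.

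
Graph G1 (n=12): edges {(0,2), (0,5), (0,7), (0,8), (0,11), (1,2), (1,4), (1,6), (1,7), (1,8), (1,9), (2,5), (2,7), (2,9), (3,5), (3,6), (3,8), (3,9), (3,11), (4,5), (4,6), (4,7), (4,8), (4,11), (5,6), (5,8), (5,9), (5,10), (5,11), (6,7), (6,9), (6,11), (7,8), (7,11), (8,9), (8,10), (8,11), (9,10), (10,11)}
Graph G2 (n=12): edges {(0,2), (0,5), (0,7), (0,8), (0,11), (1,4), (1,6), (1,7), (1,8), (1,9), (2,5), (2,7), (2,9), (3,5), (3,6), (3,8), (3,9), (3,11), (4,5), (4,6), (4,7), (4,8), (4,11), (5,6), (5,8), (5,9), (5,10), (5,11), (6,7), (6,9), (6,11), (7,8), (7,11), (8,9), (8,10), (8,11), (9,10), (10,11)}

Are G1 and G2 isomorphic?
No, not isomorphic

The graphs are NOT isomorphic.

Counting edges: G1 has 39 edge(s); G2 has 38 edge(s).
Edge count is an isomorphism invariant (a bijection on vertices induces a bijection on edges), so differing edge counts rule out isomorphism.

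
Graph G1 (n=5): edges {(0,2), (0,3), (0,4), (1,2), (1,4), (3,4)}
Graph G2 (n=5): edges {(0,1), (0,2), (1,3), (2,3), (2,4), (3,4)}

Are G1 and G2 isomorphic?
Yes, isomorphic

The graphs are isomorphic.
One valid mapping φ: V(G1) → V(G2): 0→3, 1→0, 2→1, 3→4, 4→2

Verify φ preserves adjacency — for each edge of G1, its image is an edge of G2:
  (0,2) → (φ(0),φ(2)) = (1,3) ∈ E(G2) ✓
  (0,3) → (φ(0),φ(3)) = (3,4) ∈ E(G2) ✓
  (0,4) → (φ(0),φ(4)) = (2,3) ∈ E(G2) ✓
  (1,2) → (φ(1),φ(2)) = (0,1) ∈ E(G2) ✓
  (1,4) → (φ(1),φ(4)) = (0,2) ∈ E(G2) ✓
  (3,4) → (φ(3),φ(4)) = (2,4) ∈ E(G2) ✓
All 6 edges of G1 map to edges of G2, and |E(G1)| = |E(G2)| = 6, so φ is a bijection on edges as well as vertices. Hence G1 ≅ G2.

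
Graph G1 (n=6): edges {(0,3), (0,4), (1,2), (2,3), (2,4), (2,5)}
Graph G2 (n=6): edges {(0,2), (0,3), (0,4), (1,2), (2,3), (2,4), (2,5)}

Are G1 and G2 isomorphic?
No, not isomorphic

The graphs are NOT isomorphic.

Counting edges: G1 has 6 edge(s); G2 has 7 edge(s).
Edge count is an isomorphism invariant (a bijection on vertices induces a bijection on edges), so differing edge counts rule out isomorphism.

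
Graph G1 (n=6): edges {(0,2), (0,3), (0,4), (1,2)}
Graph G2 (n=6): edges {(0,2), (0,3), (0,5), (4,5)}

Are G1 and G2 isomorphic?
Yes, isomorphic

The graphs are isomorphic.
One valid mapping φ: V(G1) → V(G2): 0→0, 1→4, 2→5, 3→2, 4→3, 5→1

Verify φ preserves adjacency — for each edge of G1, its image is an edge of G2:
  (0,2) → (φ(0),φ(2)) = (0,5) ∈ E(G2) ✓
  (0,3) → (φ(0),φ(3)) = (0,2) ∈ E(G2) ✓
  (0,4) → (φ(0),φ(4)) = (0,3) ∈ E(G2) ✓
  (1,2) → (φ(1),φ(2)) = (4,5) ∈ E(G2) ✓
All 4 edges of G1 map to edges of G2, and |E(G1)| = |E(G2)| = 4, so φ is a bijection on edges as well as vertices. Hence G1 ≅ G2.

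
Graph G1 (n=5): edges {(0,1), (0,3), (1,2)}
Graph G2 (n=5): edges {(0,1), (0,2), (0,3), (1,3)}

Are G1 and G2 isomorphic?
No, not isomorphic

The graphs are NOT isomorphic.

Counting triangles (3-cliques): G1 has 0, G2 has 1.
Triangle count is an isomorphism invariant, so differing triangle counts rule out isomorphism.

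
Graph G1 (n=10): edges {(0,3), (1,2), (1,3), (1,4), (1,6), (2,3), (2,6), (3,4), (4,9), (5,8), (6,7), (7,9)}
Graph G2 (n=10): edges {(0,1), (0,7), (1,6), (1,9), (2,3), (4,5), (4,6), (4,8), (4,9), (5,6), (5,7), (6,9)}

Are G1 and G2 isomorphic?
Yes, isomorphic

The graphs are isomorphic.
One valid mapping φ: V(G1) → V(G2): 0→8, 1→6, 2→9, 3→4, 4→5, 5→3, 6→1, 7→0, 8→2, 9→7

Verify φ preserves adjacency — for each edge of G1, its image is an edge of G2:
  (0,3) → (φ(0),φ(3)) = (4,8) ∈ E(G2) ✓
  (1,2) → (φ(1),φ(2)) = (6,9) ∈ E(G2) ✓
  (1,3) → (φ(1),φ(3)) = (4,6) ∈ E(G2) ✓
  (1,4) → (φ(1),φ(4)) = (5,6) ∈ E(G2) ✓
  (1,6) → (φ(1),φ(6)) = (1,6) ∈ E(G2) ✓
  (2,3) → (φ(2),φ(3)) = (4,9) ∈ E(G2) ✓
  (2,6) → (φ(2),φ(6)) = (1,9) ∈ E(G2) ✓
  (3,4) → (φ(3),φ(4)) = (4,5) ∈ E(G2) ✓
  (4,9) → (φ(4),φ(9)) = (5,7) ∈ E(G2) ✓
  (5,8) → (φ(5),φ(8)) = (2,3) ∈ E(G2) ✓
  (6,7) → (φ(6),φ(7)) = (0,1) ∈ E(G2) ✓
  (7,9) → (φ(7),φ(9)) = (0,7) ∈ E(G2) ✓
All 12 edges of G1 map to edges of G2, and |E(G1)| = |E(G2)| = 12, so φ is a bijection on edges as well as vertices. Hence G1 ≅ G2.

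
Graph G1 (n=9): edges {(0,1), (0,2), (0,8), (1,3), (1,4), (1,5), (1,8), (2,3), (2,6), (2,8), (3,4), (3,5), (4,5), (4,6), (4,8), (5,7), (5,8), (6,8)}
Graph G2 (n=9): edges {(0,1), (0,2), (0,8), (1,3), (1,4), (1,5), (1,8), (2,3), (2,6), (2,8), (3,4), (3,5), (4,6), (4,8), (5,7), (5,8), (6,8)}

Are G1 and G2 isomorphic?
No, not isomorphic

The graphs are NOT isomorphic.

Counting edges: G1 has 18 edge(s); G2 has 17 edge(s).
Edge count is an isomorphism invariant (a bijection on vertices induces a bijection on edges), so differing edge counts rule out isomorphism.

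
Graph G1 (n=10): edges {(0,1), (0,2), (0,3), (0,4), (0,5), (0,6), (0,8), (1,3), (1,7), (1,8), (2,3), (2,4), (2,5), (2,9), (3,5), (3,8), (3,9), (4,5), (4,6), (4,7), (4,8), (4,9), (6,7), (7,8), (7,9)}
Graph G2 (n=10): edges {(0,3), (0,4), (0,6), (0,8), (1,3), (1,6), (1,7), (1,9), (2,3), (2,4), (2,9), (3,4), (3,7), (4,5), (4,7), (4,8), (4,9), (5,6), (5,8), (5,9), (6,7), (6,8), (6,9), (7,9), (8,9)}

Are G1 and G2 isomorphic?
Yes, isomorphic

The graphs are isomorphic.
One valid mapping φ: V(G1) → V(G2): 0→9, 1→1, 2→8, 3→6, 4→4, 5→5, 6→2, 7→3, 8→7, 9→0

Verify φ preserves adjacency — for each edge of G1, its image is an edge of G2:
  (0,1) → (φ(0),φ(1)) = (1,9) ∈ E(G2) ✓
  (0,2) → (φ(0),φ(2)) = (8,9) ∈ E(G2) ✓
  (0,3) → (φ(0),φ(3)) = (6,9) ∈ E(G2) ✓
  (0,4) → (φ(0),φ(4)) = (4,9) ∈ E(G2) ✓
  (0,5) → (φ(0),φ(5)) = (5,9) ∈ E(G2) ✓
  (0,6) → (φ(0),φ(6)) = (2,9) ∈ E(G2) ✓
  (0,8) → (φ(0),φ(8)) = (7,9) ∈ E(G2) ✓
  (1,3) → (φ(1),φ(3)) = (1,6) ∈ E(G2) ✓
  (1,7) → (φ(1),φ(7)) = (1,3) ∈ E(G2) ✓
  (1,8) → (φ(1),φ(8)) = (1,7) ∈ E(G2) ✓
  (2,3) → (φ(2),φ(3)) = (6,8) ∈ E(G2) ✓
  (2,4) → (φ(2),φ(4)) = (4,8) ∈ E(G2) ✓
  (2,5) → (φ(2),φ(5)) = (5,8) ∈ E(G2) ✓
  (2,9) → (φ(2),φ(9)) = (0,8) ∈ E(G2) ✓
  (3,5) → (φ(3),φ(5)) = (5,6) ∈ E(G2) ✓
  (3,8) → (φ(3),φ(8)) = (6,7) ∈ E(G2) ✓
  (3,9) → (φ(3),φ(9)) = (0,6) ∈ E(G2) ✓
  (4,5) → (φ(4),φ(5)) = (4,5) ∈ E(G2) ✓
  (4,6) → (φ(4),φ(6)) = (2,4) ∈ E(G2) ✓
  (4,7) → (φ(4),φ(7)) = (3,4) ∈ E(G2) ✓
  (4,8) → (φ(4),φ(8)) = (4,7) ∈ E(G2) ✓
  (4,9) → (φ(4),φ(9)) = (0,4) ∈ E(G2) ✓
  (6,7) → (φ(6),φ(7)) = (2,3) ∈ E(G2) ✓
  (7,8) → (φ(7),φ(8)) = (3,7) ∈ E(G2) ✓
  (7,9) → (φ(7),φ(9)) = (0,3) ∈ E(G2) ✓
All 25 edges of G1 map to edges of G2, and |E(G1)| = |E(G2)| = 25, so φ is a bijection on edges as well as vertices. Hence G1 ≅ G2.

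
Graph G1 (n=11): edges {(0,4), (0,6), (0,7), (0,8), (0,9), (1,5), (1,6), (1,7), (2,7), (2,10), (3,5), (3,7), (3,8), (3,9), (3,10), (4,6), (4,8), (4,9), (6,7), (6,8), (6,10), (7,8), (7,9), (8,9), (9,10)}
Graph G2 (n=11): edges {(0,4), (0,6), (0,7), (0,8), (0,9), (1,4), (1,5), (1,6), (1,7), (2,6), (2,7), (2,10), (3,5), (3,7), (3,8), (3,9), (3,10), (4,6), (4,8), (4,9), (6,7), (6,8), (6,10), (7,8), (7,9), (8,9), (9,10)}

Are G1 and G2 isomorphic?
No, not isomorphic

The graphs are NOT isomorphic.

Counting edges: G1 has 25 edge(s); G2 has 27 edge(s).
Edge count is an isomorphism invariant (a bijection on vertices induces a bijection on edges), so differing edge counts rule out isomorphism.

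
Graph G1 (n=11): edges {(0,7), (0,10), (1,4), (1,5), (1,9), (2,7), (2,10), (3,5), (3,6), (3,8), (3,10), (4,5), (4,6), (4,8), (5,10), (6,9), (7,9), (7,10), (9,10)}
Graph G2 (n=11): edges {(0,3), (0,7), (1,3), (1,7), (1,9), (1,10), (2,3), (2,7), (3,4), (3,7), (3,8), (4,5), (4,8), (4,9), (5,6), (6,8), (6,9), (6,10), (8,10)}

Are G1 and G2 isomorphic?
Yes, isomorphic

The graphs are isomorphic.
One valid mapping φ: V(G1) → V(G2): 0→2, 1→10, 2→0, 3→4, 4→6, 5→8, 6→9, 7→7, 8→5, 9→1, 10→3

Verify φ preserves adjacency — for each edge of G1, its image is an edge of G2:
  (0,7) → (φ(0),φ(7)) = (2,7) ∈ E(G2) ✓
  (0,10) → (φ(0),φ(10)) = (2,3) ∈ E(G2) ✓
  (1,4) → (φ(1),φ(4)) = (6,10) ∈ E(G2) ✓
  (1,5) → (φ(1),φ(5)) = (8,10) ∈ E(G2) ✓
  (1,9) → (φ(1),φ(9)) = (1,10) ∈ E(G2) ✓
  (2,7) → (φ(2),φ(7)) = (0,7) ∈ E(G2) ✓
  (2,10) → (φ(2),φ(10)) = (0,3) ∈ E(G2) ✓
  (3,5) → (φ(3),φ(5)) = (4,8) ∈ E(G2) ✓
  (3,6) → (φ(3),φ(6)) = (4,9) ∈ E(G2) ✓
  (3,8) → (φ(3),φ(8)) = (4,5) ∈ E(G2) ✓
  (3,10) → (φ(3),φ(10)) = (3,4) ∈ E(G2) ✓
  (4,5) → (φ(4),φ(5)) = (6,8) ∈ E(G2) ✓
  (4,6) → (φ(4),φ(6)) = (6,9) ∈ E(G2) ✓
  (4,8) → (φ(4),φ(8)) = (5,6) ∈ E(G2) ✓
  (5,10) → (φ(5),φ(10)) = (3,8) ∈ E(G2) ✓
  (6,9) → (φ(6),φ(9)) = (1,9) ∈ E(G2) ✓
  (7,9) → (φ(7),φ(9)) = (1,7) ∈ E(G2) ✓
  (7,10) → (φ(7),φ(10)) = (3,7) ∈ E(G2) ✓
  (9,10) → (φ(9),φ(10)) = (1,3) ∈ E(G2) ✓
All 19 edges of G1 map to edges of G2, and |E(G1)| = |E(G2)| = 19, so φ is a bijection on edges as well as vertices. Hence G1 ≅ G2.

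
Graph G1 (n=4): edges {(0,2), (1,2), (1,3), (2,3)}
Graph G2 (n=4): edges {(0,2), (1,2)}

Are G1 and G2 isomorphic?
No, not isomorphic

The graphs are NOT isomorphic.

Counting triangles (3-cliques): G1 has 1, G2 has 0.
Triangle count is an isomorphism invariant, so differing triangle counts rule out isomorphism.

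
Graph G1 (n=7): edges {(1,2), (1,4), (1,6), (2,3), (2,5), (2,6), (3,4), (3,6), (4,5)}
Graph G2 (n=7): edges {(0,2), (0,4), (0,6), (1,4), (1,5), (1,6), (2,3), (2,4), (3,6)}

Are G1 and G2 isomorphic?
No, not isomorphic

The graphs are NOT isomorphic.

Degrees in G1: deg(0)=0, deg(1)=3, deg(2)=4, deg(3)=3, deg(4)=3, deg(5)=2, deg(6)=3.
Sorted degree sequence of G1: [4, 3, 3, 3, 3, 2, 0].
Degrees in G2: deg(0)=3, deg(1)=3, deg(2)=3, deg(3)=2, deg(4)=3, deg(5)=1, deg(6)=3.
Sorted degree sequence of G2: [3, 3, 3, 3, 3, 2, 1].
The (sorted) degree sequence is an isomorphism invariant, so since G1 and G2 have different degree sequences they cannot be isomorphic.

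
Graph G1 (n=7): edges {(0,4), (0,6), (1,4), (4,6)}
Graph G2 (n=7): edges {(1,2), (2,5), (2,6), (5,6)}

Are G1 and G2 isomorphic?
Yes, isomorphic

The graphs are isomorphic.
One valid mapping φ: V(G1) → V(G2): 0→6, 1→1, 2→3, 3→0, 4→2, 5→4, 6→5

Verify φ preserves adjacency — for each edge of G1, its image is an edge of G2:
  (0,4) → (φ(0),φ(4)) = (2,6) ∈ E(G2) ✓
  (0,6) → (φ(0),φ(6)) = (5,6) ∈ E(G2) ✓
  (1,4) → (φ(1),φ(4)) = (1,2) ∈ E(G2) ✓
  (4,6) → (φ(4),φ(6)) = (2,5) ∈ E(G2) ✓
All 4 edges of G1 map to edges of G2, and |E(G1)| = |E(G2)| = 4, so φ is a bijection on edges as well as vertices. Hence G1 ≅ G2.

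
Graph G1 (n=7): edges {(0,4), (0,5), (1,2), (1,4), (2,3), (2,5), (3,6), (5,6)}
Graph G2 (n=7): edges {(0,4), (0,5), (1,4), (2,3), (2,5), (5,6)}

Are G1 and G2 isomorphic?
No, not isomorphic

The graphs are NOT isomorphic.

Counting edges: G1 has 8 edge(s); G2 has 6 edge(s).
Edge count is an isomorphism invariant (a bijection on vertices induces a bijection on edges), so differing edge counts rule out isomorphism.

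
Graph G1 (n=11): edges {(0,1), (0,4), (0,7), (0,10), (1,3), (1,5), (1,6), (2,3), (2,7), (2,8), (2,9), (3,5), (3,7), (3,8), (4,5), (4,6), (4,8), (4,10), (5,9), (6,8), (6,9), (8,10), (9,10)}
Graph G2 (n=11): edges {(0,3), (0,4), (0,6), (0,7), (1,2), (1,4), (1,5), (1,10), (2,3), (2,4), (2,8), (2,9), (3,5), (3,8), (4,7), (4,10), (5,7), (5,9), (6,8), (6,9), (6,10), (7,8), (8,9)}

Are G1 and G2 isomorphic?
Yes, isomorphic

The graphs are isomorphic.
One valid mapping φ: V(G1) → V(G2): 0→6, 1→0, 2→1, 3→4, 4→8, 5→7, 6→3, 7→10, 8→2, 9→5, 10→9

Verify φ preserves adjacency — for each edge of G1, its image is an edge of G2:
  (0,1) → (φ(0),φ(1)) = (0,6) ∈ E(G2) ✓
  (0,4) → (φ(0),φ(4)) = (6,8) ∈ E(G2) ✓
  (0,7) → (φ(0),φ(7)) = (6,10) ∈ E(G2) ✓
  (0,10) → (φ(0),φ(10)) = (6,9) ∈ E(G2) ✓
  (1,3) → (φ(1),φ(3)) = (0,4) ∈ E(G2) ✓
  (1,5) → (φ(1),φ(5)) = (0,7) ∈ E(G2) ✓
  (1,6) → (φ(1),φ(6)) = (0,3) ∈ E(G2) ✓
  (2,3) → (φ(2),φ(3)) = (1,4) ∈ E(G2) ✓
  (2,7) → (φ(2),φ(7)) = (1,10) ∈ E(G2) ✓
  (2,8) → (φ(2),φ(8)) = (1,2) ∈ E(G2) ✓
  (2,9) → (φ(2),φ(9)) = (1,5) ∈ E(G2) ✓
  (3,5) → (φ(3),φ(5)) = (4,7) ∈ E(G2) ✓
  (3,7) → (φ(3),φ(7)) = (4,10) ∈ E(G2) ✓
  (3,8) → (φ(3),φ(8)) = (2,4) ∈ E(G2) ✓
  (4,5) → (φ(4),φ(5)) = (7,8) ∈ E(G2) ✓
  (4,6) → (φ(4),φ(6)) = (3,8) ∈ E(G2) ✓
  (4,8) → (φ(4),φ(8)) = (2,8) ∈ E(G2) ✓
  (4,10) → (φ(4),φ(10)) = (8,9) ∈ E(G2) ✓
  (5,9) → (φ(5),φ(9)) = (5,7) ∈ E(G2) ✓
  (6,8) → (φ(6),φ(8)) = (2,3) ∈ E(G2) ✓
  (6,9) → (φ(6),φ(9)) = (3,5) ∈ E(G2) ✓
  (8,10) → (φ(8),φ(10)) = (2,9) ∈ E(G2) ✓
  (9,10) → (φ(9),φ(10)) = (5,9) ∈ E(G2) ✓
All 23 edges of G1 map to edges of G2, and |E(G1)| = |E(G2)| = 23, so φ is a bijection on edges as well as vertices. Hence G1 ≅ G2.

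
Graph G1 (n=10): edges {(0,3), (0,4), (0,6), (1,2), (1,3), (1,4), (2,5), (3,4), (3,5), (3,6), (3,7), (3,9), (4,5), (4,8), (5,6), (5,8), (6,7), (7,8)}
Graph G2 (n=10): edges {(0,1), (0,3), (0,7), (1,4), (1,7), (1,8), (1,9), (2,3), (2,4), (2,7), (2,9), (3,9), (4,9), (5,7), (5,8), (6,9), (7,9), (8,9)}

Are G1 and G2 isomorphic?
Yes, isomorphic

The graphs are isomorphic.
One valid mapping φ: V(G1) → V(G2): 0→4, 1→8, 2→5, 3→9, 4→1, 5→7, 6→2, 7→3, 8→0, 9→6

Verify φ preserves adjacency — for each edge of G1, its image is an edge of G2:
  (0,3) → (φ(0),φ(3)) = (4,9) ∈ E(G2) ✓
  (0,4) → (φ(0),φ(4)) = (1,4) ∈ E(G2) ✓
  (0,6) → (φ(0),φ(6)) = (2,4) ∈ E(G2) ✓
  (1,2) → (φ(1),φ(2)) = (5,8) ∈ E(G2) ✓
  (1,3) → (φ(1),φ(3)) = (8,9) ∈ E(G2) ✓
  (1,4) → (φ(1),φ(4)) = (1,8) ∈ E(G2) ✓
  (2,5) → (φ(2),φ(5)) = (5,7) ∈ E(G2) ✓
  (3,4) → (φ(3),φ(4)) = (1,9) ∈ E(G2) ✓
  (3,5) → (φ(3),φ(5)) = (7,9) ∈ E(G2) ✓
  (3,6) → (φ(3),φ(6)) = (2,9) ∈ E(G2) ✓
  (3,7) → (φ(3),φ(7)) = (3,9) ∈ E(G2) ✓
  (3,9) → (φ(3),φ(9)) = (6,9) ∈ E(G2) ✓
  (4,5) → (φ(4),φ(5)) = (1,7) ∈ E(G2) ✓
  (4,8) → (φ(4),φ(8)) = (0,1) ∈ E(G2) ✓
  (5,6) → (φ(5),φ(6)) = (2,7) ∈ E(G2) ✓
  (5,8) → (φ(5),φ(8)) = (0,7) ∈ E(G2) ✓
  (6,7) → (φ(6),φ(7)) = (2,3) ∈ E(G2) ✓
  (7,8) → (φ(7),φ(8)) = (0,3) ∈ E(G2) ✓
All 18 edges of G1 map to edges of G2, and |E(G1)| = |E(G2)| = 18, so φ is a bijection on edges as well as vertices. Hence G1 ≅ G2.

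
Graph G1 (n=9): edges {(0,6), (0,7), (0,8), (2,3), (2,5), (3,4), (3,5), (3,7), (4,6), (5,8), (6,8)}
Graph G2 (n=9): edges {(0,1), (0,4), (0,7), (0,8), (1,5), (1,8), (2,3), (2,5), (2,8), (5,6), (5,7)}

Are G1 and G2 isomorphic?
No, not isomorphic

The graphs are NOT isomorphic.

Degrees in G1: deg(0)=3, deg(1)=0, deg(2)=2, deg(3)=4, deg(4)=2, deg(5)=3, deg(6)=3, deg(7)=2, deg(8)=3.
Sorted degree sequence of G1: [4, 3, 3, 3, 3, 2, 2, 2, 0].
Degrees in G2: deg(0)=4, deg(1)=3, deg(2)=3, deg(3)=1, deg(4)=1, deg(5)=4, deg(6)=1, deg(7)=2, deg(8)=3.
Sorted degree sequence of G2: [4, 4, 3, 3, 3, 2, 1, 1, 1].
The (sorted) degree sequence is an isomorphism invariant, so since G1 and G2 have different degree sequences they cannot be isomorphic.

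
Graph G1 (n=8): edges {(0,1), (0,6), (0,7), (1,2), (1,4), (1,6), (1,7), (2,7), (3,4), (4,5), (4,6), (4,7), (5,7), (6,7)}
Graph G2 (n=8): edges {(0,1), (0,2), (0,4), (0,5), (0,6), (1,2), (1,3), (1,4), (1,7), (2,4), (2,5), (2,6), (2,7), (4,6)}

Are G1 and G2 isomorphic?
Yes, isomorphic

The graphs are isomorphic.
One valid mapping φ: V(G1) → V(G2): 0→6, 1→0, 2→5, 3→3, 4→1, 5→7, 6→4, 7→2

Verify φ preserves adjacency — for each edge of G1, its image is an edge of G2:
  (0,1) → (φ(0),φ(1)) = (0,6) ∈ E(G2) ✓
  (0,6) → (φ(0),φ(6)) = (4,6) ∈ E(G2) ✓
  (0,7) → (φ(0),φ(7)) = (2,6) ∈ E(G2) ✓
  (1,2) → (φ(1),φ(2)) = (0,5) ∈ E(G2) ✓
  (1,4) → (φ(1),φ(4)) = (0,1) ∈ E(G2) ✓
  (1,6) → (φ(1),φ(6)) = (0,4) ∈ E(G2) ✓
  (1,7) → (φ(1),φ(7)) = (0,2) ∈ E(G2) ✓
  (2,7) → (φ(2),φ(7)) = (2,5) ∈ E(G2) ✓
  (3,4) → (φ(3),φ(4)) = (1,3) ∈ E(G2) ✓
  (4,5) → (φ(4),φ(5)) = (1,7) ∈ E(G2) ✓
  (4,6) → (φ(4),φ(6)) = (1,4) ∈ E(G2) ✓
  (4,7) → (φ(4),φ(7)) = (1,2) ∈ E(G2) ✓
  (5,7) → (φ(5),φ(7)) = (2,7) ∈ E(G2) ✓
  (6,7) → (φ(6),φ(7)) = (2,4) ∈ E(G2) ✓
All 14 edges of G1 map to edges of G2, and |E(G1)| = |E(G2)| = 14, so φ is a bijection on edges as well as vertices. Hence G1 ≅ G2.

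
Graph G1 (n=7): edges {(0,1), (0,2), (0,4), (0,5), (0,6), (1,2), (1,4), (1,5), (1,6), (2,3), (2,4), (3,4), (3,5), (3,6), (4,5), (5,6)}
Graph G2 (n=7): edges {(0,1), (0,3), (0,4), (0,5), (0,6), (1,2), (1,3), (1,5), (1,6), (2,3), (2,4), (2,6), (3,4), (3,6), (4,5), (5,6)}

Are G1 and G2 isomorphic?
Yes, isomorphic

The graphs are isomorphic.
One valid mapping φ: V(G1) → V(G2): 0→1, 1→6, 2→5, 3→4, 4→0, 5→3, 6→2

Verify φ preserves adjacency — for each edge of G1, its image is an edge of G2:
  (0,1) → (φ(0),φ(1)) = (1,6) ∈ E(G2) ✓
  (0,2) → (φ(0),φ(2)) = (1,5) ∈ E(G2) ✓
  (0,4) → (φ(0),φ(4)) = (0,1) ∈ E(G2) ✓
  (0,5) → (φ(0),φ(5)) = (1,3) ∈ E(G2) ✓
  (0,6) → (φ(0),φ(6)) = (1,2) ∈ E(G2) ✓
  (1,2) → (φ(1),φ(2)) = (5,6) ∈ E(G2) ✓
  (1,4) → (φ(1),φ(4)) = (0,6) ∈ E(G2) ✓
  (1,5) → (φ(1),φ(5)) = (3,6) ∈ E(G2) ✓
  (1,6) → (φ(1),φ(6)) = (2,6) ∈ E(G2) ✓
  (2,3) → (φ(2),φ(3)) = (4,5) ∈ E(G2) ✓
  (2,4) → (φ(2),φ(4)) = (0,5) ∈ E(G2) ✓
  (3,4) → (φ(3),φ(4)) = (0,4) ∈ E(G2) ✓
  (3,5) → (φ(3),φ(5)) = (3,4) ∈ E(G2) ✓
  (3,6) → (φ(3),φ(6)) = (2,4) ∈ E(G2) ✓
  (4,5) → (φ(4),φ(5)) = (0,3) ∈ E(G2) ✓
  (5,6) → (φ(5),φ(6)) = (2,3) ∈ E(G2) ✓
All 16 edges of G1 map to edges of G2, and |E(G1)| = |E(G2)| = 16, so φ is a bijection on edges as well as vertices. Hence G1 ≅ G2.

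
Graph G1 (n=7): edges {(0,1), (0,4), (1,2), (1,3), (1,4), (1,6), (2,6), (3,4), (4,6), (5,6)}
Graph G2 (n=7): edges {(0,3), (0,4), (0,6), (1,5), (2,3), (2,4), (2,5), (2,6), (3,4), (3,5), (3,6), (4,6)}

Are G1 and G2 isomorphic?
No, not isomorphic

The graphs are NOT isomorphic.

Counting triangles (3-cliques): G1 has 4, G2 has 8.
Triangle count is an isomorphism invariant, so differing triangle counts rule out isomorphism.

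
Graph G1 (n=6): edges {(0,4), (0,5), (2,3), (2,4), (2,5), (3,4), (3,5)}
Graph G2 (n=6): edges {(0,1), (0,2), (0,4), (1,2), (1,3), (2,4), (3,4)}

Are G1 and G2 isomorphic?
Yes, isomorphic

The graphs are isomorphic.
One valid mapping φ: V(G1) → V(G2): 0→3, 1→5, 2→2, 3→0, 4→4, 5→1

Verify φ preserves adjacency — for each edge of G1, its image is an edge of G2:
  (0,4) → (φ(0),φ(4)) = (3,4) ∈ E(G2) ✓
  (0,5) → (φ(0),φ(5)) = (1,3) ∈ E(G2) ✓
  (2,3) → (φ(2),φ(3)) = (0,2) ∈ E(G2) ✓
  (2,4) → (φ(2),φ(4)) = (2,4) ∈ E(G2) ✓
  (2,5) → (φ(2),φ(5)) = (1,2) ∈ E(G2) ✓
  (3,4) → (φ(3),φ(4)) = (0,4) ∈ E(G2) ✓
  (3,5) → (φ(3),φ(5)) = (0,1) ∈ E(G2) ✓
All 7 edges of G1 map to edges of G2, and |E(G1)| = |E(G2)| = 7, so φ is a bijection on edges as well as vertices. Hence G1 ≅ G2.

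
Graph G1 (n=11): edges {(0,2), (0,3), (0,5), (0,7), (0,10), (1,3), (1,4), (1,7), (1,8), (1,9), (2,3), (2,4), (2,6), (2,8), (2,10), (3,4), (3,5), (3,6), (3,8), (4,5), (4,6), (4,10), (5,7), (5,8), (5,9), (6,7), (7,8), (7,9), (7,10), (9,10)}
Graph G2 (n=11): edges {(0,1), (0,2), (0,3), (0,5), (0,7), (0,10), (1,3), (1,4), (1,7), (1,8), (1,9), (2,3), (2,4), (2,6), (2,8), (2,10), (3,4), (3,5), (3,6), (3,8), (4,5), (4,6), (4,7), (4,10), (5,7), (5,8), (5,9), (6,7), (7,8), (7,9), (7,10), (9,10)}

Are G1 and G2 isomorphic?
No, not isomorphic

The graphs are NOT isomorphic.

Counting edges: G1 has 30 edge(s); G2 has 32 edge(s).
Edge count is an isomorphism invariant (a bijection on vertices induces a bijection on edges), so differing edge counts rule out isomorphism.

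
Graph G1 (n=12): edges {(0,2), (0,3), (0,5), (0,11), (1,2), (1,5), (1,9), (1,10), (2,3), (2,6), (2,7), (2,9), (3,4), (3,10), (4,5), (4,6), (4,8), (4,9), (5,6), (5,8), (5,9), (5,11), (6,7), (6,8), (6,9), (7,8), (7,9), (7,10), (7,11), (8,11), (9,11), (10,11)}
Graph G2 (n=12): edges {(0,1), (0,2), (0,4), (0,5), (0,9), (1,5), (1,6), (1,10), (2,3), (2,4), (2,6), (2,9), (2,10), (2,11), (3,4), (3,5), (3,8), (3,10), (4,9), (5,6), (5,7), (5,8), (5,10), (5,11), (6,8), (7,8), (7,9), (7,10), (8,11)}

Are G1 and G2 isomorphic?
No, not isomorphic

The graphs are NOT isomorphic.

Degrees in G1: deg(0)=4, deg(1)=4, deg(2)=6, deg(3)=4, deg(4)=5, deg(5)=7, deg(6)=6, deg(7)=6, deg(8)=5, deg(9)=7, deg(10)=4, deg(11)=6.
Sorted degree sequence of G1: [7, 7, 6, 6, 6, 6, 5, 5, 4, 4, 4, 4].
Degrees in G2: deg(0)=5, deg(1)=4, deg(2)=7, deg(3)=5, deg(4)=4, deg(5)=8, deg(6)=4, deg(7)=4, deg(8)=5, deg(9)=4, deg(10)=5, deg(11)=3.
Sorted degree sequence of G2: [8, 7, 5, 5, 5, 5, 4, 4, 4, 4, 4, 3].
The (sorted) degree sequence is an isomorphism invariant, so since G1 and G2 have different degree sequences they cannot be isomorphic.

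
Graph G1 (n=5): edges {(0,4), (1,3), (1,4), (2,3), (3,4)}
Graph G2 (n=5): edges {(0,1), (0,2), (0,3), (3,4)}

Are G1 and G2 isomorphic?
No, not isomorphic

The graphs are NOT isomorphic.

Counting triangles (3-cliques): G1 has 1, G2 has 0.
Triangle count is an isomorphism invariant, so differing triangle counts rule out isomorphism.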